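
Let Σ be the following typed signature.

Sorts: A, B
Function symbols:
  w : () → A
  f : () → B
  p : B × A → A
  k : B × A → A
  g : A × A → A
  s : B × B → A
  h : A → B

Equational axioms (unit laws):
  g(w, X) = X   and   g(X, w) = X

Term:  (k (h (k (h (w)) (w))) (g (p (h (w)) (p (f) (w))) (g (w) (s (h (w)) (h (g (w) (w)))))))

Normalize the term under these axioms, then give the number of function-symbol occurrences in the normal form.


1. (k (h (k (h (w)) (w))) (g (p (h (w)) (p (f) (w))) (g (w) (s (h (w)) (h (g (w) (w)))))))  →  (k (h (k (h (w)) (w))) (g (p (h (w)) (p (f) (w))) (s (h (w)) (h (g (w) (w))))))
2. (k (h (k (h (w)) (w))) (g (p (h (w)) (p (f) (w))) (s (h (w)) (h (g (w) (w))))))  →  (k (h (k (h (w)) (w))) (g (p (h (w)) (p (f) (w))) (s (h (w)) (h (w)))))
normal form: (k (h (k (h (w)) (w))) (g (p (h (w)) (p (f) (w))) (s (h (w)) (h (w)))))

size = 18


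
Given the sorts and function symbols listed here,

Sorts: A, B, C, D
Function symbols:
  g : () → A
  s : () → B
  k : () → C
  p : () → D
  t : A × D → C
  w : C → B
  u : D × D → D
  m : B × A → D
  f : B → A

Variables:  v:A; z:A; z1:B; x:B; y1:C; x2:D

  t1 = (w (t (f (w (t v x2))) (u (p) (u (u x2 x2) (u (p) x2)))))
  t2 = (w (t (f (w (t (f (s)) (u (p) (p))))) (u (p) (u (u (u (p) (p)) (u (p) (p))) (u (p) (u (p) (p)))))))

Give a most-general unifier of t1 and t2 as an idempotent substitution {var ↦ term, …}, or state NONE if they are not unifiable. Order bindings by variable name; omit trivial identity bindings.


{v ↦ (f (s)), x2 ↦ (u (p) (p))}


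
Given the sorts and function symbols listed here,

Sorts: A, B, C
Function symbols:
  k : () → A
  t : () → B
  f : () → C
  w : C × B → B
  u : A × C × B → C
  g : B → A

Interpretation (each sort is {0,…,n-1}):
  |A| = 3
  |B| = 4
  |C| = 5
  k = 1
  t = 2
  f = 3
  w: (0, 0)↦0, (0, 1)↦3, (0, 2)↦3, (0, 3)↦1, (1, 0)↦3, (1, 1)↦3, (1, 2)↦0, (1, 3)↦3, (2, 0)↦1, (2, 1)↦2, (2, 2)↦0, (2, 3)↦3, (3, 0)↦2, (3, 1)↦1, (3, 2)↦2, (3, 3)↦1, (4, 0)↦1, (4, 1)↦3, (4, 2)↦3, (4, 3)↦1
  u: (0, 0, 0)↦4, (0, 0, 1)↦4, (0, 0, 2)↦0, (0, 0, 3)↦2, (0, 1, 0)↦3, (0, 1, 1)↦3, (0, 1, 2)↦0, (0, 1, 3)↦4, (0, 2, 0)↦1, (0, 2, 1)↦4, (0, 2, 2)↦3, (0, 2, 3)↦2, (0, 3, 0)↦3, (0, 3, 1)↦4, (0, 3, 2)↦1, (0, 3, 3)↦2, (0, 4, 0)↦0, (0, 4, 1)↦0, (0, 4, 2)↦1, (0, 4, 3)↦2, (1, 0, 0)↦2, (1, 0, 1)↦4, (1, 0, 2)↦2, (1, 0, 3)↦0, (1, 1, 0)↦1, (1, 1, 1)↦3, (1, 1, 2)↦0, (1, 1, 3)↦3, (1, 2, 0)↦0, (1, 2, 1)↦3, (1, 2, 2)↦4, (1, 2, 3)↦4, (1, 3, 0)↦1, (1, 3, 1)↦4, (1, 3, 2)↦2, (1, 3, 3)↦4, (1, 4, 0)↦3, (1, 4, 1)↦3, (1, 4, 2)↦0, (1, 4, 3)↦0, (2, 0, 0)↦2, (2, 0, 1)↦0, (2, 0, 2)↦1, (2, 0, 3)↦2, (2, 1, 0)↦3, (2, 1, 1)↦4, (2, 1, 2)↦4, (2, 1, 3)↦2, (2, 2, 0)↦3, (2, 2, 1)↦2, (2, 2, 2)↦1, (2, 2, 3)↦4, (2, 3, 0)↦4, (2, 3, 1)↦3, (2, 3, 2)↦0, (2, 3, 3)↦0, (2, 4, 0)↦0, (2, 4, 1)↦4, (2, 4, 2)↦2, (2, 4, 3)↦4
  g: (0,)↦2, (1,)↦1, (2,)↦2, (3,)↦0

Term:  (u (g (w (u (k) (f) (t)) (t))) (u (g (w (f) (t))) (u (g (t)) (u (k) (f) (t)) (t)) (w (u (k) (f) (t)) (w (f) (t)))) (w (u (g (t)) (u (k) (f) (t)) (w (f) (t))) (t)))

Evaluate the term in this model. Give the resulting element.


value = 4

  k = 1
  f = 3
  t = 2
  (u (k) (f) (t)) = u(1, 3, 2) = 2
  t = 2
  (w (u (k) (f) (t)) (t)) = w(2, 2) = 0
  (g (w (u (k) (f) (t)) (t))) = g(0,) = 2
  f = 3
  t = 2
  (w (f) (t)) = w(3, 2) = 2
  (g (w (f) (t))) = g(2,) = 2
  t = 2
  (g (t)) = g(2,) = 2
  k = 1
  f = 3
  t = 2
  (u (k) (f) (t)) = u(1, 3, 2) = 2
  t = 2
  (u (g (t)) (u (k) (f) (t)) (t)) = u(2, 2, 2) = 1
  k = 1
  f = 3
  t = 2
  (u (k) (f) (t)) = u(1, 3, 2) = 2
  f = 3
  t = 2
  (w (f) (t)) = w(3, 2) = 2
  (w (u (k) (f) (t)) (w (f) (t))) = w(2, 2) = 0
  (u (g (w (f) (t))) (u (g (t)) (u (k) (f) (t)) (t)) (w (u (k) (f) (t)) (w (f) (t)))) = u(2, 1, 0) = 3
  t = 2
  (g (t)) = g(2,) = 2
  k = 1
  f = 3
  t = 2
  (u (k) (f) (t)) = u(1, 3, 2) = 2
  f = 3
  t = 2
  (w (f) (t)) = w(3, 2) = 2
  (u (g (t)) (u (k) (f) (t)) (w (f) (t))) = u(2, 2, 2) = 1
  t = 2
  (w (u (g (t)) (u (k) (f) (t)) (w (f) (t))) (t)) = w(1, 2) = 0
  (u (g (w (u (k) (f) (t)) (t))) (u (g (w (f) (t))) (u (g (t)) (u (k) (f) (t)) (t)) (w (u (k) (f) (t)) (w (f) (t)))) (w (u (g (t)) (u (k) (f) (t)) (w (f) (t))) (t))) = u(2, 3, 0) = 4


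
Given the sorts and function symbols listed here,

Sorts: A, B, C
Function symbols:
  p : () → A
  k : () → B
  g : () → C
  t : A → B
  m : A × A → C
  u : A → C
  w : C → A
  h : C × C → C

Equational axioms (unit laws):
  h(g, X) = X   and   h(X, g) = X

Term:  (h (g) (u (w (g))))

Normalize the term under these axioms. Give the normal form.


normal form = (u (w (g)))

1. (h (g) (u (w (g))))  →  (u (w (g)))


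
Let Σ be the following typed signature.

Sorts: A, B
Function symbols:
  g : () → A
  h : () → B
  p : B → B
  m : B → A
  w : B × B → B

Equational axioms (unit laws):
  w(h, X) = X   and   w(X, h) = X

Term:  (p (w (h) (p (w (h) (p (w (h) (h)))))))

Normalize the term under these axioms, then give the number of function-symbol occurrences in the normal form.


size = 4

1. (p (w (h) (p (w (h) (p (w (h) (h)))))))  →  (p (p (w (h) (p (w (h) (h))))))
2. (p (p (w (h) (p (w (h) (h))))))  →  (p (p (p (w (h) (h)))))
3. (p (p (p (w (h) (h)))))  →  (p (p (p (h))))
normal form: (p (p (p (h))))


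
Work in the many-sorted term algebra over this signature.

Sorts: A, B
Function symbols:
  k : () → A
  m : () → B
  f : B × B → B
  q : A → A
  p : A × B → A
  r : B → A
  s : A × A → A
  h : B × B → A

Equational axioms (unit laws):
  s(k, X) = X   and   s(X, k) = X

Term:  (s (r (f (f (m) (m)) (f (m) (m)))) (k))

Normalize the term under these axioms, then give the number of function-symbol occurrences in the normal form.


1. (s (r (f (f (m) (m)) (f (m) (m)))) (k))  →  (r (f (f (m) (m)) (f (m) (m))))
normal form: (r (f (f (m) (m)) (f (m) (m))))

size = 8


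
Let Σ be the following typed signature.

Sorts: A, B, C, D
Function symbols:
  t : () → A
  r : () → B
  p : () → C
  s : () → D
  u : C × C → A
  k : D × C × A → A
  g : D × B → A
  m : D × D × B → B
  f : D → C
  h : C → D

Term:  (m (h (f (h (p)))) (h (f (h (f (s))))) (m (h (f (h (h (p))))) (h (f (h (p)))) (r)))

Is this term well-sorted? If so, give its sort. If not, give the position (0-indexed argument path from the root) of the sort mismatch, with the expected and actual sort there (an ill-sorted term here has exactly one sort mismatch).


        (p) : C
      (h (p)) : D
    (f (h (p))) : C
  (h (f (h (p)))) : D
          (s) : D
        (f (s)) : C
      (h (f (s))) : D
    (f (h (f (s)))) : C
  (h (f (h (f (s))))) : D
            (p) : C
          (h (p)) : D
        (h (h (p))) : ✗ arg 0 at [2, 0, 0, 0, 0] has sort D, expected C
          (p) : C
        (h (p)) : D
      (f (h (p))) : C
    (h (f (h (p)))) : D
    (r) : B

ill-sorted at position [2, 0, 0, 0, 0]: expected C, got D


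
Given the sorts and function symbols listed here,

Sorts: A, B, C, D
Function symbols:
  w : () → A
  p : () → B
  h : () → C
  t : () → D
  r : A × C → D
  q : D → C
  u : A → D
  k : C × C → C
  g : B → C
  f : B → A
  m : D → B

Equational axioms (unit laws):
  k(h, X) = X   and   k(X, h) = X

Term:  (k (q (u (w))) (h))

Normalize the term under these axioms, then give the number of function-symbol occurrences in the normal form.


size = 3

1. (k (q (u (w))) (h))  →  (q (u (w)))
normal form: (q (u (w)))


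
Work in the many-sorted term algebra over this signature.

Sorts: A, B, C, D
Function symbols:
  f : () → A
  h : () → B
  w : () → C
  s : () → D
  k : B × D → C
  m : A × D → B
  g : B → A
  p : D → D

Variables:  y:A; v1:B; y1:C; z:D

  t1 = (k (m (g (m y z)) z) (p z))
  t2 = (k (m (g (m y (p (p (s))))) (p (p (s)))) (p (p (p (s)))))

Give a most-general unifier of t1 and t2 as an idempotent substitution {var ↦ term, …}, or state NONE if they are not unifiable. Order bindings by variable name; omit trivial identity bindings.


{z ↦ (p (p (s)))}


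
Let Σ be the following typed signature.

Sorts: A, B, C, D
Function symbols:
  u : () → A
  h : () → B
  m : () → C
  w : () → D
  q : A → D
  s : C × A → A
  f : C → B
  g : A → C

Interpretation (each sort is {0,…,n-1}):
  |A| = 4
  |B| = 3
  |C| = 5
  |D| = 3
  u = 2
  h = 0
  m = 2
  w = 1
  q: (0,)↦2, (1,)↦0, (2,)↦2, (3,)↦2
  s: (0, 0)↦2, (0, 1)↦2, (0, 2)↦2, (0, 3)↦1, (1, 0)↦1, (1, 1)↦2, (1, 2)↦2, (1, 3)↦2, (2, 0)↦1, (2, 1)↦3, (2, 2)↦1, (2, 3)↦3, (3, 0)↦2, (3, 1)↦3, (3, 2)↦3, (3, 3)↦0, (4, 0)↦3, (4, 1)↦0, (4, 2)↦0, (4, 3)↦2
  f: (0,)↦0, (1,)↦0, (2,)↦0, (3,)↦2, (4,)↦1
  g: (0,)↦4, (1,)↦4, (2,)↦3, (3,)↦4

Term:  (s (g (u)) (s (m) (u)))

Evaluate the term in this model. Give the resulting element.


  u = 2
  (g (u)) = g(2,) = 3
  m = 2
  u = 2
  (s (m) (u)) = s(2, 2) = 1
  (s (g (u)) (s (m) (u))) = s(3, 1) = 3

value = 3


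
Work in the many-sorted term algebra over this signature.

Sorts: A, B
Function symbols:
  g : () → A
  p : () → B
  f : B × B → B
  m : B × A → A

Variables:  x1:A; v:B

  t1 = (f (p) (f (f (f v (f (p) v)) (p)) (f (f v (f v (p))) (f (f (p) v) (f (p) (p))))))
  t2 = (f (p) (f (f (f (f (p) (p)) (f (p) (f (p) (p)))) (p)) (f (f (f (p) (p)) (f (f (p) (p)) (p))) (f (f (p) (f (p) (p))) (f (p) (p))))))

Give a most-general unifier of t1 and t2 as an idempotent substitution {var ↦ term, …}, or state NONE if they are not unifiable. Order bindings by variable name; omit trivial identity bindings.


{v ↦ (f (p) (p))}


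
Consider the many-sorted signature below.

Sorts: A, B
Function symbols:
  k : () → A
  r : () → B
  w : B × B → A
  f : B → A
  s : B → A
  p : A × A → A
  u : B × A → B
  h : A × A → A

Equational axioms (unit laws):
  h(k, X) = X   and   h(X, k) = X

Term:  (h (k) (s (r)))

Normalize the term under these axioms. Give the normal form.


1. (h (k) (s (r)))  →  (s (r))

normal form = (s (r))


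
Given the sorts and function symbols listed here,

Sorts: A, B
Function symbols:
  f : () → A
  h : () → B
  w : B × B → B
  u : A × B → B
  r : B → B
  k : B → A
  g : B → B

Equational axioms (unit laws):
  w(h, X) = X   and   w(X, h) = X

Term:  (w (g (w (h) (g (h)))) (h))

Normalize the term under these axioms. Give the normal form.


1. (w (g (w (h) (g (h)))) (h))  →  (g (w (h) (g (h))))
2. (g (w (h) (g (h))))  →  (g (g (h)))

normal form = (g (g (h)))


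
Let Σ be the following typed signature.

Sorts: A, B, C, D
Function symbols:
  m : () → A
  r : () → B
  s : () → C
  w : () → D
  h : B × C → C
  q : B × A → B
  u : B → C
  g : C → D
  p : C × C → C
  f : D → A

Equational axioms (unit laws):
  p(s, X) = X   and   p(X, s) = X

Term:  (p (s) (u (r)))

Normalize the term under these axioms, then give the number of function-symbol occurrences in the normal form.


1. (p (s) (u (r)))  →  (u (r))
normal form: (u (r))

size = 2


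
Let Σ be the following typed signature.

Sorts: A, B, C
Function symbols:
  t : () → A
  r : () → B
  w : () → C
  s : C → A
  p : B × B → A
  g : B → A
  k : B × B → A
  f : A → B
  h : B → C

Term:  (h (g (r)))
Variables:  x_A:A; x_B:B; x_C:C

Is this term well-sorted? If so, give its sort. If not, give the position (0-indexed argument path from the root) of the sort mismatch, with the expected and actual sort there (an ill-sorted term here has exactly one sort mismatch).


    (r) : B
  (g (r)) : A
(h (g (r))) : ✗ arg 0 at [0] has sort A, expected B

ill-sorted at position [0]: expected B, got A


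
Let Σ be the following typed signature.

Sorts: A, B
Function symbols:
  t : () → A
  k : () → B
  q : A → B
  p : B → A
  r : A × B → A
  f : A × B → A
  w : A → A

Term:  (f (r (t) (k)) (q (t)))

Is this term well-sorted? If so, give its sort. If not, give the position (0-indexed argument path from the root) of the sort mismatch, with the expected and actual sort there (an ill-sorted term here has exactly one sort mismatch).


    (t) : A
    (k) : B
  (r (t) (k)) : A
    (t) : A
  (q (t)) : B
(f (r (t) (k)) (q (t))) : A

well-sorted; sort = A


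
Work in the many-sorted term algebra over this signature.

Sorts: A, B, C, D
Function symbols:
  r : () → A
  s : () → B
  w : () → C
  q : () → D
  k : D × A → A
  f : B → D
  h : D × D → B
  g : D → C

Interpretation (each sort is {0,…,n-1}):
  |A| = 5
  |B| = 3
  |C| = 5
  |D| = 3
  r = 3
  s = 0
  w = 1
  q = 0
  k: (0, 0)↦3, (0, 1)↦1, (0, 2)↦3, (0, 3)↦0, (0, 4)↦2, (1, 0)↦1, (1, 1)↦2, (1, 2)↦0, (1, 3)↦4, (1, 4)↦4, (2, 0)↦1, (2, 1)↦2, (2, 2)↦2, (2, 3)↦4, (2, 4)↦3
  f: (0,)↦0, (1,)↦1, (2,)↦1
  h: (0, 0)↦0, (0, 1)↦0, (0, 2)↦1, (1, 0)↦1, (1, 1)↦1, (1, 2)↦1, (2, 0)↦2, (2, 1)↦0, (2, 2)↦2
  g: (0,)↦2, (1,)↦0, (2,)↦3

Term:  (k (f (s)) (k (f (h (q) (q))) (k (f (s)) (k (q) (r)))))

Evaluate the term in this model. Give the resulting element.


value = 3

  s = 0
  (f (s)) = f(0,) = 0
  q = 0
  q = 0
  (h (q) (q)) = h(0, 0) = 0
  (f (h (q) (q))) = f(0,) = 0
  s = 0
  (f (s)) = f(0,) = 0
  q = 0
  r = 3
  (k (q) (r)) = k(0, 3) = 0
  (k (f (s)) (k (q) (r))) = k(0, 0) = 3
  (k (f (h (q) (q))) (k (f (s)) (k (q) (r)))) = k(0, 3) = 0
  (k (f (s)) (k (f (h (q) (q))) (k (f (s)) (k (q) (r))))) = k(0, 0) = 3


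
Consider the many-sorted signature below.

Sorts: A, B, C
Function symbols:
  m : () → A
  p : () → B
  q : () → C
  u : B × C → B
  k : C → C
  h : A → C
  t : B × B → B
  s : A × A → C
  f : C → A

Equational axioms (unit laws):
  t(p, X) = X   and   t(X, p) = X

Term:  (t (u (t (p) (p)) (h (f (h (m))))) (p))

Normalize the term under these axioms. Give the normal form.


1. (t (u (t (p) (p)) (h (f (h (m))))) (p))  →  (u (t (p) (p)) (h (f (h (m)))))
2. (u (t (p) (p)) (h (f (h (m)))))  →  (u (p) (h (f (h (m)))))

normal form = (u (p) (h (f (h (m)))))


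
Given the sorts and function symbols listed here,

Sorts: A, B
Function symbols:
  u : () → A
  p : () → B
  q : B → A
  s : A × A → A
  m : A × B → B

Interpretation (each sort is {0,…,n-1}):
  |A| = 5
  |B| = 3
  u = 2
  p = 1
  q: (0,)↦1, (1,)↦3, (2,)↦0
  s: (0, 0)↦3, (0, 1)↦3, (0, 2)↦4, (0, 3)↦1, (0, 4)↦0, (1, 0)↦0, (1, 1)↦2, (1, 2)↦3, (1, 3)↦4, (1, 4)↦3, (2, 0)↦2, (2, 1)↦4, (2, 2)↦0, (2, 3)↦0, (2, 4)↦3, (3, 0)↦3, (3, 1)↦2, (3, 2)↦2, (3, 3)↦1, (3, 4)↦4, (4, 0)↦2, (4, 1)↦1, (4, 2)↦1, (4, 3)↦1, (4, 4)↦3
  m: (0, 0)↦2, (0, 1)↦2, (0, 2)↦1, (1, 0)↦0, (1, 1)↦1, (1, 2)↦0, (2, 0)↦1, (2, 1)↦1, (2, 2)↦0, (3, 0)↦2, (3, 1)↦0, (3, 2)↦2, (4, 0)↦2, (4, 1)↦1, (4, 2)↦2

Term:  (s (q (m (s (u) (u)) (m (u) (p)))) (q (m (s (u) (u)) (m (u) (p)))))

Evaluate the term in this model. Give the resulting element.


  u = 2
  u = 2
  (s (u) (u)) = s(2, 2) = 0
  u = 2
  p = 1
  (m (u) (p)) = m(2, 1) = 1
  (m (s (u) (u)) (m (u) (p))) = m(0, 1) = 2
  (q (m (s (u) (u)) (m (u) (p)))) = q(2,) = 0
  u = 2
  u = 2
  (s (u) (u)) = s(2, 2) = 0
  u = 2
  p = 1
  (m (u) (p)) = m(2, 1) = 1
  (m (s (u) (u)) (m (u) (p))) = m(0, 1) = 2
  (q (m (s (u) (u)) (m (u) (p)))) = q(2,) = 0
  (s (q (m (s (u) (u)) (m (u) (p)))) (q (m (s (u) (u)) (m (u) (p))))) = s(0, 0) = 3

value = 3


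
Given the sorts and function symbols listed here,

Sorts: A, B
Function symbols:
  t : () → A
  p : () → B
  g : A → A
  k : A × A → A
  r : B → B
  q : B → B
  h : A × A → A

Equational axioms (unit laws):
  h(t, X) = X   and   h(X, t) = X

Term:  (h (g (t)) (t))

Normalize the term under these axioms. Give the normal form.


1. (h (g (t)) (t))  →  (g (t))

normal form = (g (t))


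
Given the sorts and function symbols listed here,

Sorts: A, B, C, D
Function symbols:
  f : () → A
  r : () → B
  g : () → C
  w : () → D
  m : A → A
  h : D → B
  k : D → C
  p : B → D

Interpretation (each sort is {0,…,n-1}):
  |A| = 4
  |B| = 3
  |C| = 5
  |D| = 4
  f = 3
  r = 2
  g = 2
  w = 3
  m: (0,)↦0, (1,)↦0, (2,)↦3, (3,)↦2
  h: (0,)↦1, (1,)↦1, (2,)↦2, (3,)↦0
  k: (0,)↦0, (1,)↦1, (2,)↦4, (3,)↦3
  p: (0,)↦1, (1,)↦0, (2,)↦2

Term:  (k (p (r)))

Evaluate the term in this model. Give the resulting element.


  r = 2
  (p (r)) = p(2,) = 2
  (k (p (r))) = k(2,) = 4

value = 4


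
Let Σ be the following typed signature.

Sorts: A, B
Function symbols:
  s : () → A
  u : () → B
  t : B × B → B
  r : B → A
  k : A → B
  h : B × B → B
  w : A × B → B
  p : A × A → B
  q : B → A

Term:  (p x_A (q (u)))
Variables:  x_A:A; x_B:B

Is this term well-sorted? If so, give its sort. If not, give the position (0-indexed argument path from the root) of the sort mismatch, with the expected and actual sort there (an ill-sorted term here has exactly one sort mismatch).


  x_A : A
    (u) : B
  (q (u)) : A
(p x_A (q (u))) : B

well-sorted; sort = B


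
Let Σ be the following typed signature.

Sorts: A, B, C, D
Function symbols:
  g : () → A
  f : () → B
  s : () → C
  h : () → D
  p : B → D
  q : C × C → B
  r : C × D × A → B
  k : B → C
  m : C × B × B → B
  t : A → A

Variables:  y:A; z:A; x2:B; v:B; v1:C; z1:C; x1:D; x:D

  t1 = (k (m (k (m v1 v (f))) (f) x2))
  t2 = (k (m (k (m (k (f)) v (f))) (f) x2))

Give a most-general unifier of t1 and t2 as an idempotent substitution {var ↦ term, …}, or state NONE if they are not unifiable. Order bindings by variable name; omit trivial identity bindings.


{v1 ↦ (k (f))}


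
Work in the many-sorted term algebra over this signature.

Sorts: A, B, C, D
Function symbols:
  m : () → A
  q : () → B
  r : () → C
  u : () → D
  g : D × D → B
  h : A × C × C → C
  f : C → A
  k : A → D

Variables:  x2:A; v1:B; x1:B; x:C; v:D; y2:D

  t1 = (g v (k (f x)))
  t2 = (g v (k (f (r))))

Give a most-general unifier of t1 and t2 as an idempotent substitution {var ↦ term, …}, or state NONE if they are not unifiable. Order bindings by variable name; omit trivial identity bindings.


{x ↦ (r)}


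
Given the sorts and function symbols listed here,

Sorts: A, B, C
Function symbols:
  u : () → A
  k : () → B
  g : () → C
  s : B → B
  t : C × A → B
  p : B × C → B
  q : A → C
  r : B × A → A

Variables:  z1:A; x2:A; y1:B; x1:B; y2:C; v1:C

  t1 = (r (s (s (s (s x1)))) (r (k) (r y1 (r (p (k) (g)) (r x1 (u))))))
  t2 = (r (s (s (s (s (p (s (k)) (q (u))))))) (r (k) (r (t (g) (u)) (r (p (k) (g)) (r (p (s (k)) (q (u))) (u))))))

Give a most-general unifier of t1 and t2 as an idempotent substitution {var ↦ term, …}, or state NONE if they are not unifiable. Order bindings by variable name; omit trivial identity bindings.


{x1 ↦ (p (s (k)) (q (u))), y1 ↦ (t (g) (u))}


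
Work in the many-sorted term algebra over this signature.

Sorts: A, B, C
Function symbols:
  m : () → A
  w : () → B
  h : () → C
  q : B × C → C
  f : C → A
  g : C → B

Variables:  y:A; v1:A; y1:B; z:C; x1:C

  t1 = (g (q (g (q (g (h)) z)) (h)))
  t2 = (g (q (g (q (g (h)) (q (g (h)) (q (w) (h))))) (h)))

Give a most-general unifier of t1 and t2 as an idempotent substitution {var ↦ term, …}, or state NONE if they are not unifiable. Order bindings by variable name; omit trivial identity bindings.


{z ↦ (q (g (h)) (q (w) (h)))}


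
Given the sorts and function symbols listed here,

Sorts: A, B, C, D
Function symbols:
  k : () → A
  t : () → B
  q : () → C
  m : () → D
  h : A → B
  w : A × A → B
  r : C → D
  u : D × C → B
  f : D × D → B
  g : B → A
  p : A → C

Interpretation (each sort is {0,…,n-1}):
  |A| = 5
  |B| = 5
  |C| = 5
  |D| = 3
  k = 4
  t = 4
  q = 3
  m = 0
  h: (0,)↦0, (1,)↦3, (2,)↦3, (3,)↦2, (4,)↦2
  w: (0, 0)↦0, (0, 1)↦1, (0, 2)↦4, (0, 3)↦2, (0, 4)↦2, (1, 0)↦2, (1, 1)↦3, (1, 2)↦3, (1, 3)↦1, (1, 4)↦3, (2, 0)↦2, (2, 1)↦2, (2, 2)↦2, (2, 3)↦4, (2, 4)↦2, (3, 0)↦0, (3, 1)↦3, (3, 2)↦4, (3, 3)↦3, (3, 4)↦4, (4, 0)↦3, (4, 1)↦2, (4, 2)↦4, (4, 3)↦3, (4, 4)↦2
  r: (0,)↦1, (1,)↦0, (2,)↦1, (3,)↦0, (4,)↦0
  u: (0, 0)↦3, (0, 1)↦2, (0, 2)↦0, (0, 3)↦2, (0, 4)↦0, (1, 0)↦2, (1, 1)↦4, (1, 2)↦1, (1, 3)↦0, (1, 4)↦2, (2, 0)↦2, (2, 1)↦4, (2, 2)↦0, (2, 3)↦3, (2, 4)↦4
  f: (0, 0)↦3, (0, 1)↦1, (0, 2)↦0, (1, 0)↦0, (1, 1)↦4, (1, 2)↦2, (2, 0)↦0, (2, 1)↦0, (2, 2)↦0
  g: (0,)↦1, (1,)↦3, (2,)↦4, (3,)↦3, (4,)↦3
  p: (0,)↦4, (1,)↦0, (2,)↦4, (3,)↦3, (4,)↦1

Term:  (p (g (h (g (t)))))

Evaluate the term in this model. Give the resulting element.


  t = 4
  (g (t)) = g(4,) = 3
  (h (g (t))) = h(3,) = 2
  (g (h (g (t)))) = g(2,) = 4
  (p (g (h (g (t))))) = p(4,) = 1

value = 1


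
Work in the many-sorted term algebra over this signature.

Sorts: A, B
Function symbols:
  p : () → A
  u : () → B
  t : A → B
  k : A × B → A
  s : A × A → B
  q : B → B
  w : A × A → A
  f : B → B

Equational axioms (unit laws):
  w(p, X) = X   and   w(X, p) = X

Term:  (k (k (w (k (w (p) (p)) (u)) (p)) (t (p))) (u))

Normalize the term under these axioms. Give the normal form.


normal form = (k (k (k (p) (u)) (t (p))) (u))

1. (k (k (w (k (w (p) (p)) (u)) (p)) (t (p))) (u))  →  (k (k (k (w (p) (p)) (u)) (t (p))) (u))
2. (k (k (k (w (p) (p)) (u)) (t (p))) (u))  →  (k (k (k (p) (u)) (t (p))) (u))


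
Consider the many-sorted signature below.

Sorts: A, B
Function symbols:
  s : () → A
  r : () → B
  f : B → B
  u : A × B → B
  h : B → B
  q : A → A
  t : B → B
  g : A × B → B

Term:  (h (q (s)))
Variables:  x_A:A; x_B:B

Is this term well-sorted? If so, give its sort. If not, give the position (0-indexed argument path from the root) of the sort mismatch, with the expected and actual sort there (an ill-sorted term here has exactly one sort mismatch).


    (s) : A
  (q (s)) : A
(h (q (s))) : ✗ arg 0 at [0] has sort A, expected B

ill-sorted at position [0]: expected B, got A


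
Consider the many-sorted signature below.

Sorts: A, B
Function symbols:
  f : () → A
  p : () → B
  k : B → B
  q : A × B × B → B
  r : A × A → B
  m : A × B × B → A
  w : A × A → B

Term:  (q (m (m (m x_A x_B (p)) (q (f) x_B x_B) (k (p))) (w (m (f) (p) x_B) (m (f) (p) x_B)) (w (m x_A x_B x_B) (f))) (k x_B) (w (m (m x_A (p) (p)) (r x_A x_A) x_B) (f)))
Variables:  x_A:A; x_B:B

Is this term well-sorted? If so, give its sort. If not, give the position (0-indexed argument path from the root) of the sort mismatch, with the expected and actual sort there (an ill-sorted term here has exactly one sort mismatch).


        x_A : A
        x_B : B
        (p) : B
      (m x_A x_B (p)) : A
        (f) : A
        x_B : B
        x_B : B
      (q (f) x_B x_B) : B
        (p) : B
      (k (p)) : B
    (m (m x_A x_B (p)) (q (f) x_B x_B) (k (p))) : A
        (f) : A
        (p) : B
        x_B : B
      (m (f) (p) x_B) : A
        (f) : A
        (p) : B
        x_B : B
      (m (f) (p) x_B) : A
    (w (m (f) (p) x_B) (m (f) (p) x_B)) : B
        x_A : A
        x_B : B
        x_B : B
      (m x_A x_B x_B) : A
      (f) : A
    (w (m x_A x_B x_B) (f)) : B
  (m (m (m x_A x_B (p)) (q (f) x_B x_B) (k (p))) (w (m (f) (p) x_B) (m (f) (p) x_B)) (w (m x_A x_B x_B) (f))) : A
    x_B : B
  (k x_B) : B
        x_A : A
        (p) : B
        (p) : B
      (m x_A (p) (p)) : A
        x_A : A
        x_A : A
      (r x_A x_A) : B
      x_B : B
    (m (m x_A (p) (p)) (r x_A x_A) x_B) : A
    (f) : A
  (w (m (m x_A (p) (p)) (r x_A x_A) x_B) (f)) : B
(q (m (m (m x_A x_B (p)) (q (f) x_B x_B) (k (p))) (w (m (f) (p) x_B) (m (f) (p) x_B)) (w (m x_A x_B x_B) (f))) (k x_B) (w (m (m x_A (p) (p)) (r x_A x_A) x_B) (f))) : B

well-sorted; sort = B


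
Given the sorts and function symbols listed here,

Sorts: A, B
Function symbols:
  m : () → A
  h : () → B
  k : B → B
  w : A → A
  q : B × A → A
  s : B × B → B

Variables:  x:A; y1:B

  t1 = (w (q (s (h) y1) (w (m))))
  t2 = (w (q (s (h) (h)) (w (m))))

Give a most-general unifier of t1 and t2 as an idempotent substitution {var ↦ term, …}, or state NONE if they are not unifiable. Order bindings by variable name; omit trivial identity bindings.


{y1 ↦ (h)}


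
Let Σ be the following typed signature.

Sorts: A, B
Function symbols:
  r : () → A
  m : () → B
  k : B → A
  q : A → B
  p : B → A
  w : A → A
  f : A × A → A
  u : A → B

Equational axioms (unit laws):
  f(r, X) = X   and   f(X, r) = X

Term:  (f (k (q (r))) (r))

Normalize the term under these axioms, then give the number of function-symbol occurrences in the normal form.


size = 3

1. (f (k (q (r))) (r))  →  (k (q (r)))
normal form: (k (q (r)))


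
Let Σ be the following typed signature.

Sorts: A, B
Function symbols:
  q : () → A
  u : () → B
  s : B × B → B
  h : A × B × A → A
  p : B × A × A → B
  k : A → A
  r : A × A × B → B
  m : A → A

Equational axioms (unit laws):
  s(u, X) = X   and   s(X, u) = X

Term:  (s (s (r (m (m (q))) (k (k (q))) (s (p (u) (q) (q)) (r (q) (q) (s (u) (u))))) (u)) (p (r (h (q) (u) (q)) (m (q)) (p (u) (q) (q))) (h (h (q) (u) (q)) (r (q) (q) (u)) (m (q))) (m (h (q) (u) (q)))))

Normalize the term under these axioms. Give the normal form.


1. (s (s (r (m (m (q))) (k (k (q))) (s (p (u) (q) (q)) (r (q) (q) (s (u) (u))))) (u)) (p (r (h (q) (u) (q)) (m (q)) (p (u) (q) (q))) (h (h (q) (u) (q)) (r (q) (q) (u)) (m (q))) (m (h (q) (u) (q)))))  →  (s (r (m (m (q))) (k (k (q))) (s (p (u) (q) (q)) (r (q) (q) (s (u) (u))))) (p (r (h (q) (u) (q)) (m (q)) (p (u) (q) (q))) (h (h (q) (u) (q)) (r (q) (q) (u)) (m (q))) (m (h (q) (u) (q)))))
2. (s (r (m (m (q))) (k (k (q))) (s (p (u) (q) (q)) (r (q) (q) (s (u) (u))))) (p (r (h (q) (u) (q)) (m (q)) (p (u) (q) (q))) (h (h (q) (u) (q)) (r (q) (q) (u)) (m (q))) (m (h (q) (u) (q)))))  →  (s (r (m (m (q))) (k (k (q))) (s (p (u) (q) (q)) (r (q) (q) (u)))) (p (r (h (q) (u) (q)) (m (q)) (p (u) (q) (q))) (h (h (q) (u) (q)) (r (q) (q) (u)) (m (q))) (m (h (q) (u) (q)))))

normal form = (s (r (m (m (q))) (k (k (q))) (s (p (u) (q) (q)) (r (q) (q) (u)))) (p (r (h (q) (u) (q)) (m (q)) (p (u) (q) (q))) (h (h (q) (u) (q)) (r (q) (q) (u)) (m (q))) (m (h (q) (u) (q)))))


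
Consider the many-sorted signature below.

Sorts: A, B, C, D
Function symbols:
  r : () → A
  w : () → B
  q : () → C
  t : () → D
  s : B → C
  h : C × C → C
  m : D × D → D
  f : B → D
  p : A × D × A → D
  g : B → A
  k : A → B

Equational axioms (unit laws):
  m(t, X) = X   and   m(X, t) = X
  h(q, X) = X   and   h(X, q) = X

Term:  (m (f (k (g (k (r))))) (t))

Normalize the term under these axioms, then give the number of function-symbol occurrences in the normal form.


1. (m (f (k (g (k (r))))) (t))  →  (f (k (g (k (r)))))
normal form: (f (k (g (k (r)))))

size = 5


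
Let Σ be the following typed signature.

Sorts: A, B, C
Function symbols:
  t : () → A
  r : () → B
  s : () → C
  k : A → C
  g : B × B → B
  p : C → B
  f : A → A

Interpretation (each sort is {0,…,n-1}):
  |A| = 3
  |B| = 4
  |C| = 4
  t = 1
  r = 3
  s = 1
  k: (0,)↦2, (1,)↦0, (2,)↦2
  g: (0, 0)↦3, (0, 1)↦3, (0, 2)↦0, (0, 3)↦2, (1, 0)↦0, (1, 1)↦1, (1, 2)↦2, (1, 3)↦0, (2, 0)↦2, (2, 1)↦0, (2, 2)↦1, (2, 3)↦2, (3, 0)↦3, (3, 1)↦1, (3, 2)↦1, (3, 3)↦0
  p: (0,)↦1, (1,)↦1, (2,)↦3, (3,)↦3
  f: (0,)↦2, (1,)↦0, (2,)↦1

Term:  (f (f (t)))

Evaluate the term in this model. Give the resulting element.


  t = 1
  (f (t)) = f(1,) = 0
  (f (f (t))) = f(0,) = 2

value = 2


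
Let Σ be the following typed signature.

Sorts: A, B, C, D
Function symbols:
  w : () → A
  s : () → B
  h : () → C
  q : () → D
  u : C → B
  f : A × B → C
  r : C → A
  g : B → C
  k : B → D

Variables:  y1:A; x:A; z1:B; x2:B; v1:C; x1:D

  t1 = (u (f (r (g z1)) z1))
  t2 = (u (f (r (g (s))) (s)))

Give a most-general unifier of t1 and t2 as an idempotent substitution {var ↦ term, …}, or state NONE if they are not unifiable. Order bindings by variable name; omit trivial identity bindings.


{z1 ↦ (s)}


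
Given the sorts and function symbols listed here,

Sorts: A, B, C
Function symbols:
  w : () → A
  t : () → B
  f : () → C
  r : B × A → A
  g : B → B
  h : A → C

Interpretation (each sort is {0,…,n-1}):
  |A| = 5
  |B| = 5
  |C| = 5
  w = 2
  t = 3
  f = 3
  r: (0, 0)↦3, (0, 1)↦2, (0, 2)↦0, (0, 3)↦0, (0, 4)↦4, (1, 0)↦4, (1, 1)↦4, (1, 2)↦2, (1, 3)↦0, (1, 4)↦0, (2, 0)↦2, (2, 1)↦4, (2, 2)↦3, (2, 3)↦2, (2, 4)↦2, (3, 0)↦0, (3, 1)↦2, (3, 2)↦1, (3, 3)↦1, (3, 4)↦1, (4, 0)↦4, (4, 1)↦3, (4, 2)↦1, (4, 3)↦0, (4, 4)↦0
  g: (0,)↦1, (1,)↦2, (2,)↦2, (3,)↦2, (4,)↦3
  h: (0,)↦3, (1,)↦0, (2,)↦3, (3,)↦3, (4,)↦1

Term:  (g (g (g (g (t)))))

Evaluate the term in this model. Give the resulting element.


  t = 3
  (g (t)) = g(3,) = 2
  (g (g (t))) = g(2,) = 2
  (g (g (g (t)))) = g(2,) = 2
  (g (g (g (g (t))))) = g(2,) = 2

value = 2


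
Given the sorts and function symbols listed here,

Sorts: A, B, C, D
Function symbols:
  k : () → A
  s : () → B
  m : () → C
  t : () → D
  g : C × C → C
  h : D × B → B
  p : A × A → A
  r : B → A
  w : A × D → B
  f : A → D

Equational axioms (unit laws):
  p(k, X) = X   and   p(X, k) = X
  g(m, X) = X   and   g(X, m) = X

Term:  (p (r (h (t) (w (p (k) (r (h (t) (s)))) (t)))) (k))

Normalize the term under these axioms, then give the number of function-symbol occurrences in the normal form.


size = 9

1. (p (r (h (t) (w (p (k) (r (h (t) (s)))) (t)))) (k))  →  (r (h (t) (w (p (k) (r (h (t) (s)))) (t))))
2. (r (h (t) (w (p (k) (r (h (t) (s)))) (t))))  →  (r (h (t) (w (r (h (t) (s))) (t))))
normal form: (r (h (t) (w (r (h (t) (s))) (t))))


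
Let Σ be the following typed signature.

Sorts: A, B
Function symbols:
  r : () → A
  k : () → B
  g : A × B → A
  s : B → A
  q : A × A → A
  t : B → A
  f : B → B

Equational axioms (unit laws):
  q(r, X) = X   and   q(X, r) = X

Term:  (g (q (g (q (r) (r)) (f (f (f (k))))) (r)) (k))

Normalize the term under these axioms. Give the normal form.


normal form = (g (g (r) (f (f (f (k))))) (k))

1. (g (q (g (q (r) (r)) (f (f (f (k))))) (r)) (k))  →  (g (g (q (r) (r)) (f (f (f (k))))) (k))
2. (g (g (q (r) (r)) (f (f (f (k))))) (k))  →  (g (g (r) (f (f (f (k))))) (k))


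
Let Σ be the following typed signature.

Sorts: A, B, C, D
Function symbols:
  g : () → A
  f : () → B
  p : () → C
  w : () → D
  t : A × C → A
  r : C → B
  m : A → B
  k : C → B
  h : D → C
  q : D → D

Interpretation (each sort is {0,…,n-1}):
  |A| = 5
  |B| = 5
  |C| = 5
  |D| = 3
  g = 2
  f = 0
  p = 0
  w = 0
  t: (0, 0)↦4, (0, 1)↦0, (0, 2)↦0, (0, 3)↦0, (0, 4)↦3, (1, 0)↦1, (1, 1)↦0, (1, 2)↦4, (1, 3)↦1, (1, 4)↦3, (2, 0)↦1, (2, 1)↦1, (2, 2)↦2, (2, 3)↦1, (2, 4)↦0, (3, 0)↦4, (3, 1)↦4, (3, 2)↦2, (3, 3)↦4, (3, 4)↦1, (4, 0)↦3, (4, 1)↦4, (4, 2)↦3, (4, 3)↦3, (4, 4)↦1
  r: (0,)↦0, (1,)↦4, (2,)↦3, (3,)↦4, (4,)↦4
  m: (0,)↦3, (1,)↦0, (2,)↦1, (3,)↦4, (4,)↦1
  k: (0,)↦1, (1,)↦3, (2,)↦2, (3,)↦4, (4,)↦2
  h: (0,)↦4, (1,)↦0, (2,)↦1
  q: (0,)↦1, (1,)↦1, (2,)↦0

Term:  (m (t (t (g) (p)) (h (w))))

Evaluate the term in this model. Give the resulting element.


  g = 2
  p = 0
  (t (g) (p)) = t(2, 0) = 1
  w = 0
  (h (w)) = h(0,) = 4
  (t (t (g) (p)) (h (w))) = t(1, 4) = 3
  (m (t (t (g) (p)) (h (w)))) = m(3,) = 4

value = 4


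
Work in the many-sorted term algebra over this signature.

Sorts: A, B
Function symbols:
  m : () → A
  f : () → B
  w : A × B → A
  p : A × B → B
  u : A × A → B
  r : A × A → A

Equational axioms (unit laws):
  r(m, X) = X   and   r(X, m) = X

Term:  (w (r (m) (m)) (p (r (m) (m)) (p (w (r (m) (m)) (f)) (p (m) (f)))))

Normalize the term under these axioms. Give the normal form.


normal form = (w (m) (p (m) (p (w (m) (f)) (p (m) (f)))))

1. (w (r (m) (m)) (p (r (m) (m)) (p (w (r (m) (m)) (f)) (p (m) (f)))))  →  (w (m) (p (r (m) (m)) (p (w (r (m) (m)) (f)) (p (m) (f)))))
2. (w (m) (p (r (m) (m)) (p (w (r (m) (m)) (f)) (p (m) (f)))))  →  (w (m) (p (m) (p (w (r (m) (m)) (f)) (p (m) (f)))))
3. (w (m) (p (m) (p (w (r (m) (m)) (f)) (p (m) (f)))))  →  (w (m) (p (m) (p (w (m) (f)) (p (m) (f)))))


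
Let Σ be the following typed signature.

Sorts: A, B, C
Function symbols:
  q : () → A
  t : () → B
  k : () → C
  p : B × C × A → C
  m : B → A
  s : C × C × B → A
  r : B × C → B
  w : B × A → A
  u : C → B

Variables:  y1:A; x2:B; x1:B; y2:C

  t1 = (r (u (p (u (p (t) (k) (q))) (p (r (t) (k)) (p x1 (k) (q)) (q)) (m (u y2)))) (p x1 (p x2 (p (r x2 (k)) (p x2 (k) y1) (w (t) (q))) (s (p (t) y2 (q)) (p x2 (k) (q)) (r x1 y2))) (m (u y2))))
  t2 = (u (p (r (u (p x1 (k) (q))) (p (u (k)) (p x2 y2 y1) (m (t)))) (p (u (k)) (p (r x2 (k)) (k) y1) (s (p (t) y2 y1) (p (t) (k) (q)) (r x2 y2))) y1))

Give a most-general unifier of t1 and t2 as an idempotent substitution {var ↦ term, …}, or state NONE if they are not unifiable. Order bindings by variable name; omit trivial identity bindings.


head clash or occurs-check failure — not unifiable

NONE (not unifiable)


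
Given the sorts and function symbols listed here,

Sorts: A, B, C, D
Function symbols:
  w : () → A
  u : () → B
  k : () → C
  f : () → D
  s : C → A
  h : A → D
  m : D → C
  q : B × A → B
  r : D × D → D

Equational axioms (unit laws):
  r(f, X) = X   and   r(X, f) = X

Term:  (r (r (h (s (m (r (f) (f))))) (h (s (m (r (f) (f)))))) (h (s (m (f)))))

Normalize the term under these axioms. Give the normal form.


1. (r (r (h (s (m (r (f) (f))))) (h (s (m (r (f) (f)))))) (h (s (m (f)))))  →  (r (r (h (s (m (f)))) (h (s (m (r (f) (f)))))) (h (s (m (f)))))
2. (r (r (h (s (m (f)))) (h (s (m (r (f) (f)))))) (h (s (m (f)))))  →  (r (r (h (s (m (f)))) (h (s (m (f))))) (h (s (m (f)))))

normal form = (r (r (h (s (m (f)))) (h (s (m (f))))) (h (s (m (f)))))


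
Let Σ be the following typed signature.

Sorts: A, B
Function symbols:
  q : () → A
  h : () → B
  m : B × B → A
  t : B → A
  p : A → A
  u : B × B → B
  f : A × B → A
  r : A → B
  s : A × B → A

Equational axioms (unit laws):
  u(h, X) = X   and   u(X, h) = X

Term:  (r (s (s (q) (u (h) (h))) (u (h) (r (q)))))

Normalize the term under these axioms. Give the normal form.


1. (r (s (s (q) (u (h) (h))) (u (h) (r (q)))))  →  (r (s (s (q) (h)) (u (h) (r (q)))))
2. (r (s (s (q) (h)) (u (h) (r (q)))))  →  (r (s (s (q) (h)) (r (q))))

normal form = (r (s (s (q) (h)) (r (q))))


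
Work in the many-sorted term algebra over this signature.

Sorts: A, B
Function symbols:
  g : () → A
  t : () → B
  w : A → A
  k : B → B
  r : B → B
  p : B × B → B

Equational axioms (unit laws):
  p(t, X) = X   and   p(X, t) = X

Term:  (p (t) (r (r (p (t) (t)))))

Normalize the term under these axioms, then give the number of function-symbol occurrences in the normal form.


size = 3

1. (p (t) (r (r (p (t) (t)))))  →  (r (r (p (t) (t))))
2. (r (r (p (t) (t))))  →  (r (r (t)))
normal form: (r (r (t)))


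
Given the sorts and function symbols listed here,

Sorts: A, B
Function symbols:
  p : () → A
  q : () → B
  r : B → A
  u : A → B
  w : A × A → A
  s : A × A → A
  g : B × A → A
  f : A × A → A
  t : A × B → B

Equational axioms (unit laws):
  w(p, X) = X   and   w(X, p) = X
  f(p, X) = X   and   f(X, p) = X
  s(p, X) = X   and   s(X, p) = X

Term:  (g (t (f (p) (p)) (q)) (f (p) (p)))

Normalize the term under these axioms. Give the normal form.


normal form = (g (t (p) (q)) (p))

1. (g (t (f (p) (p)) (q)) (f (p) (p)))  →  (g (t (p) (q)) (f (p) (p)))
2. (g (t (p) (q)) (f (p) (p)))  →  (g (t (p) (q)) (p))


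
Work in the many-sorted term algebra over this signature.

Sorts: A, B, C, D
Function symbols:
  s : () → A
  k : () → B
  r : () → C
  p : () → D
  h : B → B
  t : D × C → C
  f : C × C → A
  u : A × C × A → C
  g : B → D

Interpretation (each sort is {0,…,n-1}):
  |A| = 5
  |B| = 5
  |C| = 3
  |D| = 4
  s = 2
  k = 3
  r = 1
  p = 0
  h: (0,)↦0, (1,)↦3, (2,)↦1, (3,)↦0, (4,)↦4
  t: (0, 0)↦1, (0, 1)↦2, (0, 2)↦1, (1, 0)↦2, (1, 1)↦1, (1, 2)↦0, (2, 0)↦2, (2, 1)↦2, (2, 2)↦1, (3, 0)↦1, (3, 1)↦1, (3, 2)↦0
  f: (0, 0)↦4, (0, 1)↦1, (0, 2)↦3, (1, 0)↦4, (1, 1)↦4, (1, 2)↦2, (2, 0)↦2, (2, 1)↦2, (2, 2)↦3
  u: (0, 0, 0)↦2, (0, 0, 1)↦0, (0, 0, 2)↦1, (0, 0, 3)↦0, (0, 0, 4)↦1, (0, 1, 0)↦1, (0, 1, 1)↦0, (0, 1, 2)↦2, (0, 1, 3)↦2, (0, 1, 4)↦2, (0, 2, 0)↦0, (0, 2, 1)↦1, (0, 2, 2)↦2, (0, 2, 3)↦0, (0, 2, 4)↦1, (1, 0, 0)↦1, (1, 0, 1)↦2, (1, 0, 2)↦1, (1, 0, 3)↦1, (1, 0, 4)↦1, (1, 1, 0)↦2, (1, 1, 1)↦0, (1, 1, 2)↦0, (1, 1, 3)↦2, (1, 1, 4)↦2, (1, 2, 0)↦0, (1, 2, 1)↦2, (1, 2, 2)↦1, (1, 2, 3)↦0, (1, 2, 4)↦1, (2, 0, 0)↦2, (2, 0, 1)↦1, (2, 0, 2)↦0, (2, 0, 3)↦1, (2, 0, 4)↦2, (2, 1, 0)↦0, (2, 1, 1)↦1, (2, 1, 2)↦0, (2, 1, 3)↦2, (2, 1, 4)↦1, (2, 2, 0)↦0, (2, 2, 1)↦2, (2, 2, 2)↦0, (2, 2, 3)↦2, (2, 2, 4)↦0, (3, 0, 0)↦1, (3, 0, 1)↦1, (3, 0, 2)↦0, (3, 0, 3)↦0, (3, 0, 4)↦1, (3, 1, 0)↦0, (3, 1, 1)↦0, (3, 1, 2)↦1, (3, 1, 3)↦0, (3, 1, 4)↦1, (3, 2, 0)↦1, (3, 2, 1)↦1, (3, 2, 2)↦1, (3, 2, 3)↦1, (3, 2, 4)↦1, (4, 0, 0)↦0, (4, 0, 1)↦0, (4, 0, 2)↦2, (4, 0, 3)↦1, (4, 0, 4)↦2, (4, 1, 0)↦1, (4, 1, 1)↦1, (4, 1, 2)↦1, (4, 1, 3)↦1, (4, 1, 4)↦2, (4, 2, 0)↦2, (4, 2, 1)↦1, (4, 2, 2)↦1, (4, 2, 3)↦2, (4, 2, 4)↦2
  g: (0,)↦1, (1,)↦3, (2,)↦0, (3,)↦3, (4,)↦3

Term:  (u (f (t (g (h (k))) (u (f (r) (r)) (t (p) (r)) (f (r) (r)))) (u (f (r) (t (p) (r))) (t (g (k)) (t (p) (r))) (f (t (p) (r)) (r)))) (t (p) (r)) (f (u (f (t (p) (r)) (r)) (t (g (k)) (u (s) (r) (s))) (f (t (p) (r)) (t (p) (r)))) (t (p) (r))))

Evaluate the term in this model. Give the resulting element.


value = 2

  k = 3
  (h (k)) = h(3,) = 0
  (g (h (k))) = g(0,) = 1
  r = 1
  r = 1
  (f (r) (r)) = f(1, 1) = 4
  p = 0
  r = 1
  (t (p) (r)) = t(0, 1) = 2
  r = 1
  r = 1
  (f (r) (r)) = f(1, 1) = 4
  (u (f (r) (r)) (t (p) (r)) (f (r) (r))) = u(4, 2, 4) = 2
  (t (g (h (k))) (u (f (r) (r)) (t (p) (r)) (f (r) (r)))) = t(1, 2) = 0
  r = 1
  p = 0
  r = 1
  (t (p) (r)) = t(0, 1) = 2
  (f (r) (t (p) (r))) = f(1, 2) = 2
  k = 3
  (g (k)) = g(3,) = 3
  p = 0
  r = 1
  (t (p) (r)) = t(0, 1) = 2
  (t (g (k)) (t (p) (r))) = t(3, 2) = 0
  p = 0
  r = 1
  (t (p) (r)) = t(0, 1) = 2
  r = 1
  (f (t (p) (r)) (r)) = f(2, 1) = 2
  (u (f (r) (t (p) (r))) (t (g (k)) (t (p) (r))) (f (t (p) (r)) (r))) = u(2, 0, 2) = 0
  (f (t (g (h (k))) (u (f (r) (r)) (t (p) (r)) (f (r) (r)))) (u (f (r) (t (p) (r))) (t (g (k)) (t (p) (r))) (f (t (p) (r)) (r)))) = f(0, 0) = 4
  p = 0
  r = 1
  (t (p) (r)) = t(0, 1) = 2
  p = 0
  r = 1
  (t (p) (r)) = t(0, 1) = 2
  r = 1
  (f (t (p) (r)) (r)) = f(2, 1) = 2
  k = 3
  (g (k)) = g(3,) = 3
  s = 2
  r = 1
  s = 2
  (u (s) (r) (s)) = u(2, 1, 2) = 0
  (t (g (k)) (u (s) (r) (s))) = t(3, 0) = 1
  p = 0
  r = 1
  (t (p) (r)) = t(0, 1) = 2
  p = 0
  r = 1
  (t (p) (r)) = t(0, 1) = 2
  (f (t (p) (r)) (t (p) (r))) = f(2, 2) = 3
  (u (f (t (p) (r)) (r)) (t (g (k)) (u (s) (r) (s))) (f (t (p) (r)) (t (p) (r)))) = u(2, 1, 3) = 2
  p = 0
  r = 1
  (t (p) (r)) = t(0, 1) = 2
  (f (u (f (t (p) (r)) (r)) (t (g (k)) (u (s) (r) (s))) (f (t (p) (r)) (t (p) (r)))) (t (p) (r))) = f(2, 2) = 3
  (u (f (t (g (h (k))) (u (f (r) (r)) (t (p) (r)) (f (r) (r)))) (u (f (r) (t (p) (r))) (t (g (k)) (t (p) (r))) (f (t (p) (r)) (r)))) (t (p) (r)) (f (u (f (t (p) (r)) (r)) (t (g (k)) (u (s) (r) (s))) (f (t (p) (r)) (t (p) (r)))) (t (p) (r)))) = u(4, 2, 3) = 2


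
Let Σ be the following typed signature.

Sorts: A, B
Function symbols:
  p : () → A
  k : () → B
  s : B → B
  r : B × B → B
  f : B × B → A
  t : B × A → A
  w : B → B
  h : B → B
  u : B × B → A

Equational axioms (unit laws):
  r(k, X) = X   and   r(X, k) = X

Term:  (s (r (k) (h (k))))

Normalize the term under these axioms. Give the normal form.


1. (s (r (k) (h (k))))  →  (s (h (k)))

normal form = (s (h (k)))
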